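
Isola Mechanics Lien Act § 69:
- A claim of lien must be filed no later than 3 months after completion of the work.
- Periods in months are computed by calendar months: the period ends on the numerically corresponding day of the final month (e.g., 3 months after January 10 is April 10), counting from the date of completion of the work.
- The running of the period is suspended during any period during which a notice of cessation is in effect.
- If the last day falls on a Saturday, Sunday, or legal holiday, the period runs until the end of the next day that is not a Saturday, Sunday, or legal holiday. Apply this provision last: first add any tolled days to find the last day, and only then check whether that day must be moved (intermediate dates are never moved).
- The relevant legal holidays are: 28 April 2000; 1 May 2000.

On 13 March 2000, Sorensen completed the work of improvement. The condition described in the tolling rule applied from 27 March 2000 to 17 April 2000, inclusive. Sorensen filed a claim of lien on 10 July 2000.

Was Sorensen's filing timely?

No

3 months after 13 March 2000 is June 13, 2000.
From March 27, 2000 through April 17, 2000 inclusive is 22 days; tolling adds 22 days: June 13, 2000 + 22 days = July 5, 2000.
July 5, 2000 is a Wednesday and not a legal holiday, so no extension applies.
The deadline is July 5, 2000; the filing on July 10, 2000 is after that date.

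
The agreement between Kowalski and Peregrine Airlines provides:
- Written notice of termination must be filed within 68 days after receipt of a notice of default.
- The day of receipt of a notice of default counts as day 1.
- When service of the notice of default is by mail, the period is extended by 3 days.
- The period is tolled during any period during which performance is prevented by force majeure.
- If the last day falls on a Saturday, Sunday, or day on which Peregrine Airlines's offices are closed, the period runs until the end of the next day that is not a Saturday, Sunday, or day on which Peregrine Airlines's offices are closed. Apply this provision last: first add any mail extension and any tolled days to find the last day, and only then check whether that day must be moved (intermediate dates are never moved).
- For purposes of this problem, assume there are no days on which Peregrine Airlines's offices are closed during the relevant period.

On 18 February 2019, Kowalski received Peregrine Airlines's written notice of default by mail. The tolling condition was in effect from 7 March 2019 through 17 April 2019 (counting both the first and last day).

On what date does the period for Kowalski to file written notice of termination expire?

June 10, 2019

Counting 18 February 2019 as day 1, day 68 is April 26, 2019.
Service was by mail, adding 3 days: April 26, 2019 + 3 days = April 29, 2019.
From March 7, 2019 through April 17, 2019 inclusive is 42 days; tolling adds 42 days: April 29, 2019 + 42 days = June 10, 2019.
June 10, 2019 is a Monday and not a day on which Peregrine Airlines's offices are closed, so no extension applies.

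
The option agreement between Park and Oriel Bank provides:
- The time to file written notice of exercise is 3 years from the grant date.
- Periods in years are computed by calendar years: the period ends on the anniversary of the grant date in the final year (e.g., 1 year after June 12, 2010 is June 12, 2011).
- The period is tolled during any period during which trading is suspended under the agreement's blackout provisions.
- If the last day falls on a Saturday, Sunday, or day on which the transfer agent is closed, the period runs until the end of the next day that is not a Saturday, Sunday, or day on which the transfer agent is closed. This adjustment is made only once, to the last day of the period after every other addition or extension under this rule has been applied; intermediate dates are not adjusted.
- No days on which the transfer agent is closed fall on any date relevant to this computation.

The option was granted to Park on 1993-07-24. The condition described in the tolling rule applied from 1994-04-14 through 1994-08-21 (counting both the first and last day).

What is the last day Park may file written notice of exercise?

3 years after 1993-07-24 is July 24, 1996.
From April 14, 1994 through August 21, 1994 inclusive is 130 days; tolling adds 130 days: July 24, 1996 + 130 days = December 1, 1996.
December 1, 1996 is Sunday. The next qualifying day is December 2, 1996.

December 2, 1996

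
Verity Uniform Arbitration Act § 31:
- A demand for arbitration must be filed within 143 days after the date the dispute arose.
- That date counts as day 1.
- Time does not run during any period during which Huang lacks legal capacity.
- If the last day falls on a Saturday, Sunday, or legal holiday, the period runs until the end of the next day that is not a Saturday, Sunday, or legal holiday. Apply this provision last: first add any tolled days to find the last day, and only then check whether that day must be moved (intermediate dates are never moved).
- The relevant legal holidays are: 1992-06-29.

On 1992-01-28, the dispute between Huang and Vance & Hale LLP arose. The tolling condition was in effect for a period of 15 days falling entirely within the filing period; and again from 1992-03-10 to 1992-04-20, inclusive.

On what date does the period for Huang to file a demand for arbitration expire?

August 14, 1992

Counting 1992-01-28 as day 1, day 143 is June 18, 1992.
Tolling adds 15 days: June 18, 1992 + 15 days = July 3, 1992.
From March 10, 1992 through April 20, 1992 inclusive is 42 days; tolling adds 42 days: July 3, 1992 + 42 days = August 14, 1992.
August 14, 1992 is a Friday and not a legal holiday, so no extension applies.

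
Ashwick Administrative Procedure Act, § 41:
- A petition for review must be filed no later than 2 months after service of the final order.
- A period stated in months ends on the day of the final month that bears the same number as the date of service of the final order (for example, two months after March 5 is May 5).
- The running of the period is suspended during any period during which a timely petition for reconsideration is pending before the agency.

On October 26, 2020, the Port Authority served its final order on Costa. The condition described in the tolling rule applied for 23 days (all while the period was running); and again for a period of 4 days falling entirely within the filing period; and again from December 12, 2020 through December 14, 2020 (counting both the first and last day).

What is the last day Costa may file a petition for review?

2 months after October 26, 2020 is December 26, 2020.
Tolling adds 23 days: December 26, 2020 + 23 days = January 18, 2021.
Tolling adds 4 days: January 18, 2021 + 4 days = January 22, 2021.
From December 12, 2020 through December 14, 2020 inclusive is 3 days; tolling adds 3 days: January 22, 2021 + 3 days = January 25, 2021.

January 25, 2021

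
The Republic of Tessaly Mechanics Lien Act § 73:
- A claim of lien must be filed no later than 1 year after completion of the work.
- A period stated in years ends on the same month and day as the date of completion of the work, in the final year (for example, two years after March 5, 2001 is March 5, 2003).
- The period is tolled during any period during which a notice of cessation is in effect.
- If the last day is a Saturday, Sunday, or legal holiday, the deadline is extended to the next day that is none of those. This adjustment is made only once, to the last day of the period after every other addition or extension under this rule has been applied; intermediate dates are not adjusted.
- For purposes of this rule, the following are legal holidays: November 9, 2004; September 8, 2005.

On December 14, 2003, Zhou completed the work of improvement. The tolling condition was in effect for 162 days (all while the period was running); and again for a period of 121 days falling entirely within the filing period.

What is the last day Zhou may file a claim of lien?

September 23, 2005

1 year after December 14, 2003 is December 14, 2004.
Tolling adds 162 days: December 14, 2004 + 162 days = May 25, 2005.
Tolling adds 121 days: May 25, 2005 + 121 days = September 23, 2005.
September 23, 2005 is a Friday and not a legal holiday, so no extension applies.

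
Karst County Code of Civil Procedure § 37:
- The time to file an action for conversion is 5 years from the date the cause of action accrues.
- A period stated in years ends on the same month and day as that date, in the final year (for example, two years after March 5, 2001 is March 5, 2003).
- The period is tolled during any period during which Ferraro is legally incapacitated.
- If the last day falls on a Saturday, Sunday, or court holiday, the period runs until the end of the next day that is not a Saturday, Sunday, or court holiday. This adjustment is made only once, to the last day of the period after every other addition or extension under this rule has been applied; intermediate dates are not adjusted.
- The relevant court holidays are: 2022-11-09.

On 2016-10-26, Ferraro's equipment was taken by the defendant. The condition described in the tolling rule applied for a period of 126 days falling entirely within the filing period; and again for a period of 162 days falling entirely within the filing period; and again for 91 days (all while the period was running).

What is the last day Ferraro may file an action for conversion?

November 10, 2022

5 years after 2016-10-26 is October 26, 2021.
Tolling adds 126 days: October 26, 2021 + 126 days = March 1, 2022.
Tolling adds 162 days: March 1, 2022 + 162 days = August 10, 2022.
Tolling adds 91 days: August 10, 2022 + 91 days = November 9, 2022.
November 9, 2022 is a listed holiday. The next qualifying day is November 10, 2022.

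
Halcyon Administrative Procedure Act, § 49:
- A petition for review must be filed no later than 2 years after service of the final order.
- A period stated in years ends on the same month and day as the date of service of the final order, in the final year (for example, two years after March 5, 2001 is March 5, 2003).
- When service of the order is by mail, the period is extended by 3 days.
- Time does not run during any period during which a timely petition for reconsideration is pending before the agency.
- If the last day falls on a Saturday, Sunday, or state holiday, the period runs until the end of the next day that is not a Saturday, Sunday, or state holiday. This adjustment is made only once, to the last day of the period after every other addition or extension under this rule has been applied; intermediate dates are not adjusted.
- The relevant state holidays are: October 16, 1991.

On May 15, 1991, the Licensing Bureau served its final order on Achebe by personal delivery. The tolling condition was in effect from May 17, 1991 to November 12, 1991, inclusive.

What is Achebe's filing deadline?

November 11, 1993

2 years after May 15, 1991 is May 15, 1993.
Service was not by mail, so no mail extension applies.
From May 17, 1991 through November 12, 1991 inclusive is 180 days; tolling adds 180 days: May 15, 1993 + 180 days = November 11, 1993.
November 11, 1993 is a Thursday and not a state holiday, so no extension applies.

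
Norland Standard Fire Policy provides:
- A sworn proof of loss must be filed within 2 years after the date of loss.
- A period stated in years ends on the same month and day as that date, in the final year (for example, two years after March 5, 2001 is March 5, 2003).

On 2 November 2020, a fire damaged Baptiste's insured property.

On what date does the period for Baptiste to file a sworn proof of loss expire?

November 2, 2022

2 years after 2 November 2020 is November 2, 2022.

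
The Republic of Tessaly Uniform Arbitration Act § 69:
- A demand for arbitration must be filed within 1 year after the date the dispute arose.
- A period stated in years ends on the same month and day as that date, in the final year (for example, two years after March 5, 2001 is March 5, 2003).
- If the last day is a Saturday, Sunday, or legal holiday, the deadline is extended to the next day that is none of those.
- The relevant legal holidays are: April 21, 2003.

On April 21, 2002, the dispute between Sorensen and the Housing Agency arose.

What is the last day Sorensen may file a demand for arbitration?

April 22, 2003

1 year after April 21, 2002 is April 21, 2003.
April 21, 2003 is a listed holiday. The next qualifying day is April 22, 2003.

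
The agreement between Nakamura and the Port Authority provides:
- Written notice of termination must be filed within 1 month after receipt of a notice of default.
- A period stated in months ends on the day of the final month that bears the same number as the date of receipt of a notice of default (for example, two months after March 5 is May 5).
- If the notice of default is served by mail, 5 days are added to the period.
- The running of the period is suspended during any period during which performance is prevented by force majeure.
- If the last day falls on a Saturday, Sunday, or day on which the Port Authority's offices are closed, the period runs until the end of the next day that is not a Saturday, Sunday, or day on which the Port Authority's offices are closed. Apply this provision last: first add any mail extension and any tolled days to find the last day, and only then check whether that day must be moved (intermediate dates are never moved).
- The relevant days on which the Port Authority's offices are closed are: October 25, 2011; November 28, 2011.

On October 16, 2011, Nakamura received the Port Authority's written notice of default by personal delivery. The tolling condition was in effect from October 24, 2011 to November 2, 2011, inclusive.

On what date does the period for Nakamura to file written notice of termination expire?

1 month after October 16, 2011 is November 16, 2011.
Service was not by mail, so no mail extension applies.
From October 24, 2011 through November 2, 2011 inclusive is 10 days; tolling adds 10 days: November 16, 2011 + 10 days = November 26, 2011.
November 26, 2011 is Saturday; November 27, 2011 is Sunday; November 28, 2011 is a listed holiday. The next qualifying day is November 29, 2011.

November 29, 2011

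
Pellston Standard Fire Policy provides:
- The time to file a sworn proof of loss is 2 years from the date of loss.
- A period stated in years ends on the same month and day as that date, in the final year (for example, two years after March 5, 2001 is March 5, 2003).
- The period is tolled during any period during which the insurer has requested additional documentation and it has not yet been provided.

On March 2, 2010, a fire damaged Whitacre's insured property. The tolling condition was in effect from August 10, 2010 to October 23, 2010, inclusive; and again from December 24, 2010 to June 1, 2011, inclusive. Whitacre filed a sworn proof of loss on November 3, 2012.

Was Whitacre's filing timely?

No

2 years after March 2, 2010 is March 2, 2012.
From August 10, 2010 through October 23, 2010 inclusive is 75 days; tolling adds 75 days: March 2, 2012 + 75 days = May 16, 2012.
From December 24, 2010 through June 1, 2011 inclusive is 160 days; tolling adds 160 days: May 16, 2012 + 160 days = October 23, 2012.
The deadline is October 23, 2012; the filing on November 3, 2012 is after that date.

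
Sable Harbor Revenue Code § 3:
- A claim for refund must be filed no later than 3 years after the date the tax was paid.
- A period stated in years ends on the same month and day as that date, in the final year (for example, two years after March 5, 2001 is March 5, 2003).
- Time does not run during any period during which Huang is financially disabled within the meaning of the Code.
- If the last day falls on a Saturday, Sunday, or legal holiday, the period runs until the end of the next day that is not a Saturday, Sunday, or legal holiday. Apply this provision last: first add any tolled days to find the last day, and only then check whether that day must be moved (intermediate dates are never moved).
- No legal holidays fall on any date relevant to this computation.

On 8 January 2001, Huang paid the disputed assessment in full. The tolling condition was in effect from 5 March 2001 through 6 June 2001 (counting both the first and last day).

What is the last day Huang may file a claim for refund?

April 12, 2004

3 years after 8 January 2001 is January 8, 2004.
From March 5, 2001 through June 6, 2001 inclusive is 94 days; tolling adds 94 days: January 8, 2004 + 94 days = April 11, 2004.
April 11, 2004 is Sunday. The next qualifying day is April 12, 2004.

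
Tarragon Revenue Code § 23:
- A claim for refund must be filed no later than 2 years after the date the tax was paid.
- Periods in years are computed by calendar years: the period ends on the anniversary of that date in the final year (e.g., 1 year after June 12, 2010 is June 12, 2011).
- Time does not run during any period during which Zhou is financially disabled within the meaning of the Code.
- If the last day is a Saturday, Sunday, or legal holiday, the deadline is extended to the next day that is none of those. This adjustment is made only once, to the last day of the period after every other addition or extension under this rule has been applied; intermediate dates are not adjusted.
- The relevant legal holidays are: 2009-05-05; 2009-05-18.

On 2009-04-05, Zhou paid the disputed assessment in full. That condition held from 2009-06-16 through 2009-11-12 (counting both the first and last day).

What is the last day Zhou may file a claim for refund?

September 2, 2011

2 years after 2009-04-05 is April 5, 2011.
From June 16, 2009 through November 12, 2009 inclusive is 150 days; tolling adds 150 days: April 5, 2011 + 150 days = September 2, 2011.
September 2, 2011 is a Friday and not a legal holiday, so no extension applies.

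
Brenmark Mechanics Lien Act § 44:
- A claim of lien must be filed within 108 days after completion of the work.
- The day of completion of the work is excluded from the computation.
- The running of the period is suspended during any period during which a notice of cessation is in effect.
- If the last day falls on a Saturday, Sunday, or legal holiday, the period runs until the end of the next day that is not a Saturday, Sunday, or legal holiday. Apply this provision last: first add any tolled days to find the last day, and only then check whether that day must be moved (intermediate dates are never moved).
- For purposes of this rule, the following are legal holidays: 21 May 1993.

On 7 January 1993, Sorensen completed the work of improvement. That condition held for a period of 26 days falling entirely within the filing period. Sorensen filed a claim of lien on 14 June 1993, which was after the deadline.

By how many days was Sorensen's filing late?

21 days

108 days after 7 January 1993 is April 25, 1993.
Tolling adds 26 days: April 25, 1993 + 26 days = May 21, 1993.
May 21, 1993 is a listed holiday; May 22, 1993 is Saturday; May 23, 1993 is Sunday. The next qualifying day is May 24, 1993.
The deadline is May 24, 1993; from May 24, 1993 to June 14, 1993 is 21 days.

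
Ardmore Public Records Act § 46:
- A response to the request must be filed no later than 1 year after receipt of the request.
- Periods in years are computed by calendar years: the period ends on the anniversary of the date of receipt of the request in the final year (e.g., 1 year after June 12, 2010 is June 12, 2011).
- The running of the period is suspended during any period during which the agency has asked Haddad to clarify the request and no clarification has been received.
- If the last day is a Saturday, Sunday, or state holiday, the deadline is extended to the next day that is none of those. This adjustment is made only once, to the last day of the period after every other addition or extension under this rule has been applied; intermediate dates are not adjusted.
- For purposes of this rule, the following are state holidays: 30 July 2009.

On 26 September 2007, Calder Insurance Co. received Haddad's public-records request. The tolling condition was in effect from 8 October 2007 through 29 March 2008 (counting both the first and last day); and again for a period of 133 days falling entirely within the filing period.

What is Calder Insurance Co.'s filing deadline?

1 year after 26 September 2007 is September 26, 2008.
From October 8, 2007 through March 29, 2008 inclusive is 174 days; tolling adds 174 days: September 26, 2008 + 174 days = March 19, 2009.
Tolling adds 133 days: March 19, 2009 + 133 days = July 30, 2009.
July 30, 2009 is a listed holiday. The next qualifying day is July 31, 2009.

July 31, 2009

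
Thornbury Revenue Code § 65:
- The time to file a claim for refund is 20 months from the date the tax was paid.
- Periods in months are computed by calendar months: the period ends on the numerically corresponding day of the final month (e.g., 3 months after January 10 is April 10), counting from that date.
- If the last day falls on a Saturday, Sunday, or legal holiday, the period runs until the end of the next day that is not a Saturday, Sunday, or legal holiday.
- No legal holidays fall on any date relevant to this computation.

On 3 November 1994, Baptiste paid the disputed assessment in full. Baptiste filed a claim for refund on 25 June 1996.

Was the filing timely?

20 months after 3 November 1994 is July 3, 1996.
July 3, 1996 is a Wednesday and not a legal holiday, so no extension applies.
The deadline is July 3, 1996; the filing on June 25, 1996 is on or before that date.

Yes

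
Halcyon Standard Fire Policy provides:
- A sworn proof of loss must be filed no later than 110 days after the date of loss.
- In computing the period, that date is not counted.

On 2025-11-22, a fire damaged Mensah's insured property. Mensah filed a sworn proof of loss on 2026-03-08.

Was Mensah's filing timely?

Yes

110 days after 2025-11-22 is March 12, 2026.
The deadline is March 12, 2026; the filing on March 8, 2026 is on or before that date.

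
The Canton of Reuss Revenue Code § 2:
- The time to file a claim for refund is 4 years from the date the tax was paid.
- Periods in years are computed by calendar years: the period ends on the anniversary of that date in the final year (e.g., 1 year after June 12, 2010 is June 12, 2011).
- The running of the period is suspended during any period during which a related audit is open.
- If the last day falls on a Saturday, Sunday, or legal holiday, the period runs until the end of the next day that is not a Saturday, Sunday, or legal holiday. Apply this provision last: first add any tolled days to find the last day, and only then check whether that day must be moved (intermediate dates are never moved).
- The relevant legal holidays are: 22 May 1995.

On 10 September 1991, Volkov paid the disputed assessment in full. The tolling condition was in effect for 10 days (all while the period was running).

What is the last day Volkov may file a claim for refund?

September 20, 1995

4 years after 10 September 1991 is September 10, 1995.
Tolling adds 10 days: September 10, 1995 + 10 days = September 20, 1995.
September 20, 1995 is a Wednesday and not a legal holiday, so no extension applies.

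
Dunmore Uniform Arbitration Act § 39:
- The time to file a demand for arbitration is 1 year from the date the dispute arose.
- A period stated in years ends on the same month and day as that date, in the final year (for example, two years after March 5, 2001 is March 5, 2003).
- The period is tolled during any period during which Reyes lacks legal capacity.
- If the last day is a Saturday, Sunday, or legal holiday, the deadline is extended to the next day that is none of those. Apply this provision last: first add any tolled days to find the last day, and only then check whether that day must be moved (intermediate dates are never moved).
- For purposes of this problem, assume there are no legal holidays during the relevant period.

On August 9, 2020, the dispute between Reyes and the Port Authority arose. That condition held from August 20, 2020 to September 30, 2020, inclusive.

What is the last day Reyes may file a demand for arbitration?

September 20, 2021

1 year after August 9, 2020 is August 9, 2021.
From August 20, 2020 through September 30, 2020 inclusive is 42 days; tolling adds 42 days: August 9, 2021 + 42 days = September 20, 2021.
September 20, 2021 is a Monday and not a legal holiday, so no extension applies.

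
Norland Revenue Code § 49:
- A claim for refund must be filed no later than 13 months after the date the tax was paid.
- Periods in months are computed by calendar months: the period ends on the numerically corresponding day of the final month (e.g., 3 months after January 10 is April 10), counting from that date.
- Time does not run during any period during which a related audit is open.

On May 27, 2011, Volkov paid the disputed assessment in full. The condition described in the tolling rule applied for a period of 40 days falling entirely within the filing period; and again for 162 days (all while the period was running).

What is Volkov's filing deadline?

January 15, 2013

13 months after May 27, 2011 is June 27, 2012.
Tolling adds 40 days: June 27, 2012 + 40 days = August 6, 2012.
Tolling adds 162 days: August 6, 2012 + 162 days = January 15, 2013.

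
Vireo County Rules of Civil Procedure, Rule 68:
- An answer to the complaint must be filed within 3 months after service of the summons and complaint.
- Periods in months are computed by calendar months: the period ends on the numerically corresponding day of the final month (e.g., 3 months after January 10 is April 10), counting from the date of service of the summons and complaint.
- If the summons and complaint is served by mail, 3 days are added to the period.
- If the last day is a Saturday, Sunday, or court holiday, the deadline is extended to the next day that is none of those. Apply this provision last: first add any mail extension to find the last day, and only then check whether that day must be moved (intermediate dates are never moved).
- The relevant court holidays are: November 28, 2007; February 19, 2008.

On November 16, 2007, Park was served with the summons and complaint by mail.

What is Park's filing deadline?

February 20, 2008

3 months after November 16, 2007 is February 16, 2008.
Service was by mail, adding 3 days: February 16, 2008 + 3 days = February 19, 2008.
February 19, 2008 is a listed holiday. The next qualifying day is February 20, 2008.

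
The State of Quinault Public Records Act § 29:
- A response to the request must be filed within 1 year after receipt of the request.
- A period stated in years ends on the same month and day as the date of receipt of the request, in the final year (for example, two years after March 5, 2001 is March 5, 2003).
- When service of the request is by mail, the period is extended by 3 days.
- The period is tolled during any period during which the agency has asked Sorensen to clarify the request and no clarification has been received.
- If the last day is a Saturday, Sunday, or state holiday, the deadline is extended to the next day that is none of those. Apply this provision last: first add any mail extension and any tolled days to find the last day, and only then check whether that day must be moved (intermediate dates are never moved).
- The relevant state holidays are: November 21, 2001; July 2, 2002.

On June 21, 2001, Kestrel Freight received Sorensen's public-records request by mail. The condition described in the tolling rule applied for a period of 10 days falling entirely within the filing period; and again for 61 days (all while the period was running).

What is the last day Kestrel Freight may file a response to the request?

1 year after June 21, 2001 is June 21, 2002.
Service was by mail, adding 3 days: June 21, 2002 + 3 days = June 24, 2002.
Tolling adds 10 days: June 24, 2002 + 10 days = July 4, 2002.
Tolling adds 61 days: July 4, 2002 + 61 days = September 3, 2002.
September 3, 2002 is a Tuesday and not a state holiday, so no extension applies.

September 3, 2002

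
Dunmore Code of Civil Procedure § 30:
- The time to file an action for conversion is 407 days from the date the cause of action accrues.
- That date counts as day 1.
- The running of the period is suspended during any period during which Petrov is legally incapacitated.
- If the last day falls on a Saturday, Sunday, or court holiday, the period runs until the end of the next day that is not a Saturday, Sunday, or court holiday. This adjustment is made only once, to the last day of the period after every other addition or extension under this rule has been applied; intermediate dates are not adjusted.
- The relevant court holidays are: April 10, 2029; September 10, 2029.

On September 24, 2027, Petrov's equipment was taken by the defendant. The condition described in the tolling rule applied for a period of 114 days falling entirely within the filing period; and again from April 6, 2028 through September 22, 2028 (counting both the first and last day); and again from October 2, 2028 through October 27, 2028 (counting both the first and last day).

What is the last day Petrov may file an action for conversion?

September 11, 2029

Counting September 24, 2027 as day 1, day 407 is November 3, 2028.
Tolling adds 114 days: November 3, 2028 + 114 days = February 25, 2029.
From April 6, 2028 through September 22, 2028 inclusive is 170 days; tolling adds 170 days: February 25, 2029 + 170 days = August 14, 2029.
From October 2, 2028 through October 27, 2028 inclusive is 26 days; tolling adds 26 days: August 14, 2029 + 26 days = September 9, 2029.
September 9, 2029 is Sunday; September 10, 2029 is a listed holiday. The next qualifying day is September 11, 2029.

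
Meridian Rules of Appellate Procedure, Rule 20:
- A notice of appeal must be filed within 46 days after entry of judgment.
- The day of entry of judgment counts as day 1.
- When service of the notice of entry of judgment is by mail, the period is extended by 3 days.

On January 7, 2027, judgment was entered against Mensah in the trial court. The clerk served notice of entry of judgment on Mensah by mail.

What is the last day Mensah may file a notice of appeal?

Counting January 7, 2027 as day 1, day 46 is February 21, 2027.
Service was by mail, adding 3 days: February 21, 2027 + 3 days = February 24, 2027.

February 24, 2027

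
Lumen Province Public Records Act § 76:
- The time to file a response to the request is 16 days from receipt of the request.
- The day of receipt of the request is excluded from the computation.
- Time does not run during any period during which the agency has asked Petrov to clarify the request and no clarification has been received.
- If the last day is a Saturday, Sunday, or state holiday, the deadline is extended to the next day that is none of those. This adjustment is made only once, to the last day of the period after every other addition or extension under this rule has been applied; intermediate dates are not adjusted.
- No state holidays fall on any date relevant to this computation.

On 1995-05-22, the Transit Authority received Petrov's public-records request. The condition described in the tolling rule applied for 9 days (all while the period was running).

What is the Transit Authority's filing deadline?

June 16, 1995

16 days after 1995-05-22 is June 7, 1995.
Tolling adds 9 days: June 7, 1995 + 9 days = June 16, 1995.
June 16, 1995 is a Friday and not a state holiday, so no extension applies.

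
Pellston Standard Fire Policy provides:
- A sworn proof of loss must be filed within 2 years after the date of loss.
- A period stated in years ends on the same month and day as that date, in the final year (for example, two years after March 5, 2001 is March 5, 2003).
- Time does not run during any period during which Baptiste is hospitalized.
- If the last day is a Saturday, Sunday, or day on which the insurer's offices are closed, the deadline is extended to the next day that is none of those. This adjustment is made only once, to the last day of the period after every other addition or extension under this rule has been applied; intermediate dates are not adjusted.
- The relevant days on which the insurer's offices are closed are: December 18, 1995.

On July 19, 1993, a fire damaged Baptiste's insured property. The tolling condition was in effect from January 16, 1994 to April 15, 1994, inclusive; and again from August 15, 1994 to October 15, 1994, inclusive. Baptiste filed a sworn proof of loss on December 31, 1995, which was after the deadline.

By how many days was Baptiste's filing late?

2 years after July 19, 1993 is July 19, 1995.
From January 16, 1994 through April 15, 1994 inclusive is 90 days; tolling adds 90 days: July 19, 1995 + 90 days = October 17, 1995.
From August 15, 1994 through October 15, 1994 inclusive is 62 days; tolling adds 62 days: October 17, 1995 + 62 days = December 18, 1995.
December 18, 1995 is a listed holiday. The next qualifying day is December 19, 1995.
The deadline is December 19, 1995; from December 19, 1995 to December 31, 1995 is 12 days.

12 days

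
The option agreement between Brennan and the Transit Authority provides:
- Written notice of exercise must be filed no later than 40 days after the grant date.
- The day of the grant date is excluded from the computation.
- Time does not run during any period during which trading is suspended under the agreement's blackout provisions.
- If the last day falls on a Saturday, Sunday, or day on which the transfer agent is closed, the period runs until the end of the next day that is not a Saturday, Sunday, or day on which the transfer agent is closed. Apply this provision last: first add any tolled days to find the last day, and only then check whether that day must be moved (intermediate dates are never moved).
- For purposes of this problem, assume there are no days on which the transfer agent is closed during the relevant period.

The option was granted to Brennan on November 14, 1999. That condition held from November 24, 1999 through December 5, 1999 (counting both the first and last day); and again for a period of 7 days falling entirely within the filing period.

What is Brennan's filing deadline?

40 days after November 14, 1999 is December 24, 1999.
From November 24, 1999 through December 5, 1999 inclusive is 12 days; tolling adds 12 days: December 24, 1999 + 12 days = January 5, 2000.
Tolling adds 7 days: January 5, 2000 + 7 days = January 12, 2000.
January 12, 2000 is a Wednesday and not a day on which the transfer agent is closed, so no extension applies.

January 12, 2000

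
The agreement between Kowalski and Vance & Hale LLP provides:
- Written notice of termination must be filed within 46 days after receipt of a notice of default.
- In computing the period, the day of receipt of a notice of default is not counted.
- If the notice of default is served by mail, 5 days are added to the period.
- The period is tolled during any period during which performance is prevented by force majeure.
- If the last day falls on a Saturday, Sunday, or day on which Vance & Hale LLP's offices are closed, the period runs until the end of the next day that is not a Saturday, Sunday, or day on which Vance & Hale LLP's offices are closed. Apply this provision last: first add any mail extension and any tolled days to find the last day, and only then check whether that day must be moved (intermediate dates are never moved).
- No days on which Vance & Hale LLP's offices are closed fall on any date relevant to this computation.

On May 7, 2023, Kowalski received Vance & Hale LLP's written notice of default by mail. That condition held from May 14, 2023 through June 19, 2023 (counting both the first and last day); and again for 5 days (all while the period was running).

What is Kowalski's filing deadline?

46 days after May 7, 2023 is June 22, 2023.
Service was by mail, adding 5 days: June 22, 2023 + 5 days = June 27, 2023.
From May 14, 2023 through June 19, 2023 inclusive is 37 days; tolling adds 37 days: June 27, 2023 + 37 days = August 3, 2023.
Tolling adds 5 days: August 3, 2023 + 5 days = August 8, 2023.
August 8, 2023 is a Tuesday and not a day on which Vance & Hale LLP's offices are closed, so no extension applies.

August 8, 2023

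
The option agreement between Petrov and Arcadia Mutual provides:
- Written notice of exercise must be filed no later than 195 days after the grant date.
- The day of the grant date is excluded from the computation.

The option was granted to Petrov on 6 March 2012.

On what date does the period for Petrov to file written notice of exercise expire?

September 17, 2012

195 days after 6 March 2012 is September 17, 2012.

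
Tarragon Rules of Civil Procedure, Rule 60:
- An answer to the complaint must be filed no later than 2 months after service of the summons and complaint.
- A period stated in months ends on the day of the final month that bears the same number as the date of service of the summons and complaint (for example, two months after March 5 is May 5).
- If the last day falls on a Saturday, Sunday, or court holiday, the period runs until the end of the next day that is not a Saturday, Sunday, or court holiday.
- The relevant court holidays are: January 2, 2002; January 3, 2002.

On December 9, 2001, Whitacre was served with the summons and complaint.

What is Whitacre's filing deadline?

2 months after December 9, 2001 is February 9, 2002.
February 9, 2002 is Saturday; February 10, 2002 is Sunday. The next qualifying day is February 11, 2002.

February 11, 2002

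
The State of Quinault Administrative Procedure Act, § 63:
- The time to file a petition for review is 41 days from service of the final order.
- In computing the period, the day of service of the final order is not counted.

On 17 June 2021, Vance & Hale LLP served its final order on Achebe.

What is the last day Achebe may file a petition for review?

41 days after 17 June 2021 is July 28, 2021.

July 28, 2021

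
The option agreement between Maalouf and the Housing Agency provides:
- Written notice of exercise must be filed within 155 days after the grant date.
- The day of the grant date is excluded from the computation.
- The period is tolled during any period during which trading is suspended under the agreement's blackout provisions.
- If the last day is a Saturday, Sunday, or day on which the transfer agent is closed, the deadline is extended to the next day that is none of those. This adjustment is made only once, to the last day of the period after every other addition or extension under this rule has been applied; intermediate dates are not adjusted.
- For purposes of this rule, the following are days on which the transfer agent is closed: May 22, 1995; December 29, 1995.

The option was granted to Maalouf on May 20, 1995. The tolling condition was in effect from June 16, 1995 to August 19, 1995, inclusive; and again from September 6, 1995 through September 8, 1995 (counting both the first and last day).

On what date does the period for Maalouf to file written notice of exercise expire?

155 days after May 20, 1995 is October 22, 1995.
From June 16, 1995 through August 19, 1995 inclusive is 65 days; tolling adds 65 days: October 22, 1995 + 65 days = December 26, 1995.
From September 6, 1995 through September 8, 1995 inclusive is 3 days; tolling adds 3 days: December 26, 1995 + 3 days = December 29, 1995.
December 29, 1995 is a listed holiday; December 30, 1995 is Saturday; December 31, 1995 is Sunday. The next qualifying day is January 1, 1996.

January 1, 1996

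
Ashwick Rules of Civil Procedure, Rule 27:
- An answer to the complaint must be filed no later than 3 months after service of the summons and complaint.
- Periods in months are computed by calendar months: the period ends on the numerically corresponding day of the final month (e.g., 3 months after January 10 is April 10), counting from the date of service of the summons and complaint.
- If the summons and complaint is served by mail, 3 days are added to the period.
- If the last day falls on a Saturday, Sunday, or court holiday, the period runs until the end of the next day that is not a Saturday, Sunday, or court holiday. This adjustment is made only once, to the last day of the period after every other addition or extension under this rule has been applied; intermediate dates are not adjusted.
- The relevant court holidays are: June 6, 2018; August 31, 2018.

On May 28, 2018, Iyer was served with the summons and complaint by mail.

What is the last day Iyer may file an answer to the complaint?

September 3, 2018

3 months after May 28, 2018 is August 28, 2018.
Service was by mail, adding 3 days: August 28, 2018 + 3 days = August 31, 2018.
August 31, 2018 is a listed holiday; September 1, 2018 is Saturday; September 2, 2018 is Sunday. The next qualifying day is September 3, 2018.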